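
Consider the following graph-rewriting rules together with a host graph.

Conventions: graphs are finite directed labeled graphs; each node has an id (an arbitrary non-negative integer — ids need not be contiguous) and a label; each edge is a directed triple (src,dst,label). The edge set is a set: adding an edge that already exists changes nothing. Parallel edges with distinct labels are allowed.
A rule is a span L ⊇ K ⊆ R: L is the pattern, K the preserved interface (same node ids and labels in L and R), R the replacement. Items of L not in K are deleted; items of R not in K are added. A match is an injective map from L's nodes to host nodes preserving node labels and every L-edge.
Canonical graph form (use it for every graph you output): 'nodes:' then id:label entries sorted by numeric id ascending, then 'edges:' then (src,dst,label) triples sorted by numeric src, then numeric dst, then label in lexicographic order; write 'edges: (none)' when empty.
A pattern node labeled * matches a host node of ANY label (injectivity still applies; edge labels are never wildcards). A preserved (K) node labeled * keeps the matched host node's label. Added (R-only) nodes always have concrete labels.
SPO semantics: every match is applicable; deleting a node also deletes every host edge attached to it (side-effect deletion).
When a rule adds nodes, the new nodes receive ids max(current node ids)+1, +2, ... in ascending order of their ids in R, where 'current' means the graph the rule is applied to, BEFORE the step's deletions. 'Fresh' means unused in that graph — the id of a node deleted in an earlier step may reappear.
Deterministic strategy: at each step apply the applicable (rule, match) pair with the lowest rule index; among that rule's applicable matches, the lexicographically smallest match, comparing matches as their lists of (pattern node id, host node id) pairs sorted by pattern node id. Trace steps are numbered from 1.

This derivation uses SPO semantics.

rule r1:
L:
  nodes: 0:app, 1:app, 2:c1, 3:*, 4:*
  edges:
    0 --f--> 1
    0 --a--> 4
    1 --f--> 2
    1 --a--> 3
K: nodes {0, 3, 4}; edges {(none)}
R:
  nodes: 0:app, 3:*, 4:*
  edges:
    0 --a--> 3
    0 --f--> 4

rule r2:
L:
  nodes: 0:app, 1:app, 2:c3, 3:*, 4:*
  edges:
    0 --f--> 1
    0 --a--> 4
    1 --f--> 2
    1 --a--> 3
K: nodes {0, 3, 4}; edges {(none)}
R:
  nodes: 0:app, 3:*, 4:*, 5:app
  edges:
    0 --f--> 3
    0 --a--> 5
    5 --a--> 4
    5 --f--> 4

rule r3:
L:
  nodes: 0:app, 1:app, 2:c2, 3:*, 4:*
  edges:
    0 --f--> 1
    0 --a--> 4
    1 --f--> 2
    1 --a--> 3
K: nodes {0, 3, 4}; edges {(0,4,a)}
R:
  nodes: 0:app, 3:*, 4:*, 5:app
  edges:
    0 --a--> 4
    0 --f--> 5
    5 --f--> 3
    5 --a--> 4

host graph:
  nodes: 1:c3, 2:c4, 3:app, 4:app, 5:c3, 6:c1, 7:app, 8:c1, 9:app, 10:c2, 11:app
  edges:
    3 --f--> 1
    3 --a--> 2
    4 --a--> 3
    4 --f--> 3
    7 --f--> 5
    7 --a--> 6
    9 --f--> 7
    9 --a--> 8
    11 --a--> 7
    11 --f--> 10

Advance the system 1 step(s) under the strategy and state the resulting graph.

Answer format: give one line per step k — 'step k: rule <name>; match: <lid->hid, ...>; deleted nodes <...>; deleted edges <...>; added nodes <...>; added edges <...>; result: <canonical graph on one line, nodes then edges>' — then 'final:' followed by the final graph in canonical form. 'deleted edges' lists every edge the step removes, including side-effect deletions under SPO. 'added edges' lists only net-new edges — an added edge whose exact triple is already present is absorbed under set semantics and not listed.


step 1: rule r2; match: 0->9, 1->7, 2->5, 3->6, 4->8; deleted nodes 5, 7; deleted edges (7,5,f); (7,6,a); (9,7,f); (9,8,a); (11,7,a); added nodes 12; added edges (9,6,f); (9,12,a); (12,8,a); (12,8,f); result: nodes: 1:c3, 2:c4, 3:app, 4:app, 6:c1, 8:c1, 9:app, 10:c2, 11:app, 12:app edges: (3,1,f); (3,2,a); (4,3,a); (4,3,f); (9,6,f); (9,12,a); (11,10,f); (12,8,a); (12,8,f)
final:
nodes: 1:c3, 2:c4, 3:app, 4:app, 6:c1, 8:c1, 9:app, 10:c2, 11:app, 12:app
edges: (3,1,f); (3,2,a); (4,3,a); (4,3,f); (9,6,f); (9,12,a); (11,10,f); (12,8,a); (12,8,f)


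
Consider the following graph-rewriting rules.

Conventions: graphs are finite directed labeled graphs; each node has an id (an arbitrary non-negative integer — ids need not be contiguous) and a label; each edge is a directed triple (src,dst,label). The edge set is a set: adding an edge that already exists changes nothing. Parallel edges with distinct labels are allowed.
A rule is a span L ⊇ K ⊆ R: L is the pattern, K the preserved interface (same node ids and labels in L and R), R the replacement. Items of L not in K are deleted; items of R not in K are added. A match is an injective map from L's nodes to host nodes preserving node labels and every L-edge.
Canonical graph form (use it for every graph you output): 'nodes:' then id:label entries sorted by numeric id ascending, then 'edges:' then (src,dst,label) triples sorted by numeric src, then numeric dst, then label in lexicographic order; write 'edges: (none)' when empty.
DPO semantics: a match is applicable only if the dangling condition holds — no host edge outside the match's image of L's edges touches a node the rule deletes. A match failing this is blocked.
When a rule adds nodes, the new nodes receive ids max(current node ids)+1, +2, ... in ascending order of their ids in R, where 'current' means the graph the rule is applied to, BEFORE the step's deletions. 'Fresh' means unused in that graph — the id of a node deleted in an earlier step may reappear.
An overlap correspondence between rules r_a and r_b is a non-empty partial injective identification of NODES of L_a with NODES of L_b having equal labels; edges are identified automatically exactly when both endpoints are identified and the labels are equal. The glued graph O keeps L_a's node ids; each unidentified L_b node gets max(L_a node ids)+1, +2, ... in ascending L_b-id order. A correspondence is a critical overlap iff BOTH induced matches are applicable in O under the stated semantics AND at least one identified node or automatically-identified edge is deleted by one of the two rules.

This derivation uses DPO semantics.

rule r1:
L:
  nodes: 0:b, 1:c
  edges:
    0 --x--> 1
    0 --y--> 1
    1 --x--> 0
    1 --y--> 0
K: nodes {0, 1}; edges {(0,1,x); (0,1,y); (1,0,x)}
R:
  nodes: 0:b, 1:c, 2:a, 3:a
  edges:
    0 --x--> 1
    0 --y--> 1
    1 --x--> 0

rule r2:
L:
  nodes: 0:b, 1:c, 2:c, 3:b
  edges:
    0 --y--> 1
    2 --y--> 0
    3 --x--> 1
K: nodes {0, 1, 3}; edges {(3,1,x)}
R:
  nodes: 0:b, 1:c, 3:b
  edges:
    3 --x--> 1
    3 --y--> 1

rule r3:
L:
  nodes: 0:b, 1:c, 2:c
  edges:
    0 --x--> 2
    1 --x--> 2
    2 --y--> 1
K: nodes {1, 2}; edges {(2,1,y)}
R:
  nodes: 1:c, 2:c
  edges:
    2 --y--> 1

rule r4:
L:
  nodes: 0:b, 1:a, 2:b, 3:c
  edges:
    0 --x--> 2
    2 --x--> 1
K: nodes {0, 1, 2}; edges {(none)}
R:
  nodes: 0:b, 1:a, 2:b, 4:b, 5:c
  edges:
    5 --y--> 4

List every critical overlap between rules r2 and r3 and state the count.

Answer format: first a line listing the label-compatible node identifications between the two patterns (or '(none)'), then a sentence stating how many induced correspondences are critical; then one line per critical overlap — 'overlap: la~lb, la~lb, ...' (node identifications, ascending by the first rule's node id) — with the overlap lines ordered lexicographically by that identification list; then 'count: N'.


label-compatible node identifications between L(r2) and L(r3): 0~0, 1~1, 1~2, 2~1, 2~2, 3~0
1 of the induced correspondences is a critical overlap of r2 and r3.
overlap: 1~2, 3~0
count: 1


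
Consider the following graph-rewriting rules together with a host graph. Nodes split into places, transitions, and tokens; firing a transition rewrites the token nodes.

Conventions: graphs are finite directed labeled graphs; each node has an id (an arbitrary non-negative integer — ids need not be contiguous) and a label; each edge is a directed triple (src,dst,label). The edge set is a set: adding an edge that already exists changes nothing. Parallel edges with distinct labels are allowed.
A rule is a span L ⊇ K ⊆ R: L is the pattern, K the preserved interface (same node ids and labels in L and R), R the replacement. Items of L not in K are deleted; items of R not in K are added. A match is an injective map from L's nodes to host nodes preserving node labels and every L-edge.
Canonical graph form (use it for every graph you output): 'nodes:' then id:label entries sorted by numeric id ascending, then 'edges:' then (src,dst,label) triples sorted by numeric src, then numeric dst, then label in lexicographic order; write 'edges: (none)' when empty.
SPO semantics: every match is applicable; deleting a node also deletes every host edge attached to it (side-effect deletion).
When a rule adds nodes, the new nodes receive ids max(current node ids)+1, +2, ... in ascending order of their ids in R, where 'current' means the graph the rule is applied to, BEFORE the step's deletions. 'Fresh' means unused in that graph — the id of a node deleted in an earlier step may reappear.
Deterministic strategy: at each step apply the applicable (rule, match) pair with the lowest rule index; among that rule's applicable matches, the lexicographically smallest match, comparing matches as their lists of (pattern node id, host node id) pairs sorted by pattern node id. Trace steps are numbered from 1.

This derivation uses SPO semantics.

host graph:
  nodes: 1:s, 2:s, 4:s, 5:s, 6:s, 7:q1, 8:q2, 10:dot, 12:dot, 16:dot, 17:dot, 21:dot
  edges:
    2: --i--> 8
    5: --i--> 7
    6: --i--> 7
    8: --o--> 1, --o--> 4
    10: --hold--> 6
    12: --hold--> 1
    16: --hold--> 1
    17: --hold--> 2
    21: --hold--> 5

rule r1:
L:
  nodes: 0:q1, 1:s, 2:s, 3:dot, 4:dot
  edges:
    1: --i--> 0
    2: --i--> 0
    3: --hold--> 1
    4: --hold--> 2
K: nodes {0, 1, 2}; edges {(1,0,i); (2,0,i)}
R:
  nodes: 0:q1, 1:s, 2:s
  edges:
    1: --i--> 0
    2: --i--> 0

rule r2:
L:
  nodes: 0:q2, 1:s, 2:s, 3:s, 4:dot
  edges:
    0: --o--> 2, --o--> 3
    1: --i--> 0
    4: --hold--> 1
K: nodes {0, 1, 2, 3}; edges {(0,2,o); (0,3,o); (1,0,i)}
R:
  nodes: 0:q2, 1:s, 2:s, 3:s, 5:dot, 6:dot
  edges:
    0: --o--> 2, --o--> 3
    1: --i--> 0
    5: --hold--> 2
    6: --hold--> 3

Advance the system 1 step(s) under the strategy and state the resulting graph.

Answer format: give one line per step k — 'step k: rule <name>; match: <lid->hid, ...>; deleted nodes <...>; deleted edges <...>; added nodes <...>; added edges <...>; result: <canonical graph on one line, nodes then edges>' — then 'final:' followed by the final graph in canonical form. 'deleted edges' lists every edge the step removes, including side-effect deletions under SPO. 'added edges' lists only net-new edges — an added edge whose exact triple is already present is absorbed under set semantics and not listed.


step 1: rule r1; match: 0->7, 1->5, 2->6, 3->21, 4->10; deleted nodes 10, 21; deleted edges (10,6,hold); (21,5,hold); added nodes (none); added edges (none); result: nodes: 1:s, 2:s, 4:s, 5:s, 6:s, 7:q1, 8:q2, 12:dot, 16:dot, 17:dot edges: (2,8,i); (5,7,i); (6,7,i); (8,1,o); (8,4,o); (12,1,hold); (16,1,hold); (17,2,hold)
final:
nodes: 1:s, 2:s, 4:s, 5:s, 6:s, 7:q1, 8:q2, 12:dot, 16:dot, 17:dot
edges: (2,8,i); (5,7,i); (6,7,i); (8,1,o); (8,4,o); (12,1,hold); (16,1,hold); (17,2,hold)


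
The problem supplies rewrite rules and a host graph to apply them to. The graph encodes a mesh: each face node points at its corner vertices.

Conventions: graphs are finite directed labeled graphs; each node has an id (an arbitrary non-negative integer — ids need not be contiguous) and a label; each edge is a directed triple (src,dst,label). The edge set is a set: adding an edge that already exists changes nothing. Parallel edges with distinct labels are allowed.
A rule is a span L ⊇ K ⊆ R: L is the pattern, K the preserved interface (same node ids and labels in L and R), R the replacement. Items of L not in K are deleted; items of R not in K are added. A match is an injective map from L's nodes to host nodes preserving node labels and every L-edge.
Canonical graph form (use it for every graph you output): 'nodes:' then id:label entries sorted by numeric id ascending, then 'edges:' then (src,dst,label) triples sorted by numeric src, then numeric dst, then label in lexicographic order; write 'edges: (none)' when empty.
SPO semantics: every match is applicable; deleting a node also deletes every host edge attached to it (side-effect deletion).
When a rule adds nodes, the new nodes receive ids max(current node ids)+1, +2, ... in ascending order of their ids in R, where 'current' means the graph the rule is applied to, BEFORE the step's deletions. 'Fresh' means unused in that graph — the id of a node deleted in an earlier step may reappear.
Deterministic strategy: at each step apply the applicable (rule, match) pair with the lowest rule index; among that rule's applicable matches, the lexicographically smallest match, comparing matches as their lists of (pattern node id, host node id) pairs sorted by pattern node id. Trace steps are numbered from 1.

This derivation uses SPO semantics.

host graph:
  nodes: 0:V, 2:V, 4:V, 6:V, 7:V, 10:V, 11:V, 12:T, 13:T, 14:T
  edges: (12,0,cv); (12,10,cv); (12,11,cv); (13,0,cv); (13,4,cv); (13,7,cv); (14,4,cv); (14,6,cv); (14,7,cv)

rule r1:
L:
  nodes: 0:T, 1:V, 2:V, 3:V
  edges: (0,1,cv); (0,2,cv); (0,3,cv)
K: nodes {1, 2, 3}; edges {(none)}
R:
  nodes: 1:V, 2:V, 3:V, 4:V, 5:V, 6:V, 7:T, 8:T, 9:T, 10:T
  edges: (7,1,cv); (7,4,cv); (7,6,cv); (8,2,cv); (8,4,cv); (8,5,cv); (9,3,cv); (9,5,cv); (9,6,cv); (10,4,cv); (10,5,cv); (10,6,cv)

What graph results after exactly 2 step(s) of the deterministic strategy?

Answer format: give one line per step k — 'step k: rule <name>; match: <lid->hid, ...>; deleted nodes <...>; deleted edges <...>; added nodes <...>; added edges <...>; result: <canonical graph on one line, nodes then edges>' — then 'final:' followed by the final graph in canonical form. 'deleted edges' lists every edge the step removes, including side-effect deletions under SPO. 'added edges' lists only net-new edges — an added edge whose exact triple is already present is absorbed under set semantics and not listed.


step 1: rule r1; match: 0->12, 1->0, 2->10, 3->11; deleted nodes 12; deleted edges (12,0,cv); (12,10,cv); (12,11,cv); added nodes 15, 16, 17, 18, 19, 20, 21; added edges (18,0,cv); (18,15,cv); (18,17,cv); (19,10,cv); (19,15,cv); (19,16,cv); (20,11,cv); (20,16,cv); (20,17,cv); (21,15,cv); (21,16,cv); (21,17,cv); result: nodes: 0:V, 2:V, 4:V, 6:V, 7:V, 10:V, 11:V, 13:T, 14:T, 15:V, 16:V, 17:V, 18:T, 19:T, 20:T, 21:T edges: (13,0,cv); (13,4,cv); (13,7,cv); (14,4,cv); (14,6,cv); (14,7,cv); (18,0,cv); (18,15,cv); (18,17,cv); (19,10,cv); (19,15,cv); (19,16,cv); (20,11,cv); (20,16,cv); (20,17,cv); (21,15,cv); (21,16,cv); (21,17,cv)
step 2: rule r1; match: 0->13, 1->0, 2->4, 3->7; deleted nodes 13; deleted edges (13,0,cv); (13,4,cv); (13,7,cv); added nodes 22, 23, 24, 25, 26, 27, 28; added edges (25,0,cv); (25,22,cv); (25,24,cv); (26,4,cv); (26,22,cv); (26,23,cv); (27,7,cv); (27,23,cv); (27,24,cv); (28,22,cv); (28,23,cv); (28,24,cv); result: nodes: 0:V, 2:V, 4:V, 6:V, 7:V, 10:V, 11:V, 14:T, 15:V, 16:V, 17:V, 18:T, 19:T, 20:T, 21:T, 22:V, 23:V, 24:V, 25:T, 26:T, 27:T, 28:T edges: (14,4,cv); (14,6,cv); (14,7,cv); (18,0,cv); (18,15,cv); (18,17,cv); (19,10,cv); (19,15,cv); (19,16,cv); (20,11,cv); (20,16,cv); (20,17,cv); (21,15,cv); (21,16,cv); (21,17,cv); (25,0,cv); (25,22,cv); (25,24,cv); (26,4,cv); (26,22,cv); (26,23,cv); (27,7,cv); (27,23,cv); (27,24,cv); (28,22,cv); (28,23,cv); (28,24,cv)
final:
nodes: 0:V, 2:V, 4:V, 6:V, 7:V, 10:V, 11:V, 14:T, 15:V, 16:V, 17:V, 18:T, 19:T, 20:T, 21:T, 22:V, 23:V, 24:V, 25:T, 26:T, 27:T, 28:T
edges: (14,4,cv); (14,6,cv); (14,7,cv); (18,0,cv); (18,15,cv); (18,17,cv); (19,10,cv); (19,15,cv); (19,16,cv); (20,11,cv); (20,16,cv); (20,17,cv); (21,15,cv); (21,16,cv); (21,17,cv); (25,0,cv); (25,22,cv); (25,24,cv); (26,4,cv); (26,22,cv); (26,23,cv); (27,7,cv); (27,23,cv); (27,24,cv); (28,22,cv); (28,23,cv); (28,24,cv)


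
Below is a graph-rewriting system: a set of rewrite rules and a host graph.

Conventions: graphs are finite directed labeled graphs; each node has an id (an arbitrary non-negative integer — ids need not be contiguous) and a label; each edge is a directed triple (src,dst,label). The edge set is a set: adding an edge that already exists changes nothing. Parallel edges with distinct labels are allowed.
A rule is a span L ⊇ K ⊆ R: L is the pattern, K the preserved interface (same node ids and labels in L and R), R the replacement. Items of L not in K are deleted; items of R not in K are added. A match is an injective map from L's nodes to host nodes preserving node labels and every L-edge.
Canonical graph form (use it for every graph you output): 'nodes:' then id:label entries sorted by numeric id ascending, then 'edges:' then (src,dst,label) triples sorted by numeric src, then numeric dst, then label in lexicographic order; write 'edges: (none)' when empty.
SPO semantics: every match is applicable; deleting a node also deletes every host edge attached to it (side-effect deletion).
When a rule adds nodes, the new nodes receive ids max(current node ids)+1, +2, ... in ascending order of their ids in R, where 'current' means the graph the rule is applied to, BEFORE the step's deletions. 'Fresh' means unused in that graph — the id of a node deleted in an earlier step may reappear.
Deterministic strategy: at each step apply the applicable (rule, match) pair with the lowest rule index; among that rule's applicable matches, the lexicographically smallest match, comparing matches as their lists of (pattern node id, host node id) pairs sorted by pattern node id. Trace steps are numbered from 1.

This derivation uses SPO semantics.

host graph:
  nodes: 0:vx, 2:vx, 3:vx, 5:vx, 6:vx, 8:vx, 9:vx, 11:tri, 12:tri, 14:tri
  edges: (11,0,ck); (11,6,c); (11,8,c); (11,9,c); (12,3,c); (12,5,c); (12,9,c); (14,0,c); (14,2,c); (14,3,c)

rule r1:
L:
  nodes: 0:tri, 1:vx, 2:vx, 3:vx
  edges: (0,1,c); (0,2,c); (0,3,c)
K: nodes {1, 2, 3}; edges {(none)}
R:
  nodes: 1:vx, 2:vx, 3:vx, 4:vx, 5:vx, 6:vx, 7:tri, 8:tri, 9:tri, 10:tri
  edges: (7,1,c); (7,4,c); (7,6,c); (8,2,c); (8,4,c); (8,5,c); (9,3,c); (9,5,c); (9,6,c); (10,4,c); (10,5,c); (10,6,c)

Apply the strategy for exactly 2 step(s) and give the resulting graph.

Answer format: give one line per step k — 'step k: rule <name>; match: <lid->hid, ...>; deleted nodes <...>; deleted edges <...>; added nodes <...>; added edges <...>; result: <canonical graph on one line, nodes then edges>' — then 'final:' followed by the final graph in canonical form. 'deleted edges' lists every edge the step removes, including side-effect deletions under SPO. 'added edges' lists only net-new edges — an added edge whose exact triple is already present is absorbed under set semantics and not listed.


step 1: rule r1; match: 0->11, 1->6, 2->8, 3->9; deleted nodes 11; deleted edges (11,0,ck); (11,6,c); (11,8,c); (11,9,c); added nodes 15, 16, 17, 18, 19, 20, 21; added edges (18,6,c); (18,15,c); (18,17,c); (19,8,c); (19,15,c); (19,16,c); (20,9,c); (20,16,c); (20,17,c); (21,15,c); (21,16,c); (21,17,c); result: nodes: 0:vx, 2:vx, 3:vx, 5:vx, 6:vx, 8:vx, 9:vx, 12:tri, 14:tri, 15:vx, 16:vx, 17:vx, 18:tri, 19:tri, 20:tri, 21:tri edges: (12,3,c); (12,5,c); (12,9,c); (14,0,c); (14,2,c); (14,3,c); (18,6,c); (18,15,c); (18,17,c); (19,8,c); (19,15,c); (19,16,c); (20,9,c); (20,16,c); (20,17,c); (21,15,c); (21,16,c); (21,17,c)
step 2: rule r1; match: 0->12, 1->3, 2->5, 3->9; deleted nodes 12; deleted edges (12,3,c); (12,5,c); (12,9,c); added nodes 22, 23, 24, 25, 26, 27, 28; added edges (25,3,c); (25,22,c); (25,24,c); (26,5,c); (26,22,c); (26,23,c); (27,9,c); (27,23,c); (27,24,c); (28,22,c); (28,23,c); (28,24,c); result: nodes: 0:vx, 2:vx, 3:vx, 5:vx, 6:vx, 8:vx, 9:vx, 14:tri, 15:vx, 16:vx, 17:vx, 18:tri, 19:tri, 20:tri, 21:tri, 22:vx, 23:vx, 24:vx, 25:tri, 26:tri, 27:tri, 28:tri edges: (14,0,c); (14,2,c); (14,3,c); (18,6,c); (18,15,c); (18,17,c); (19,8,c); (19,15,c); (19,16,c); (20,9,c); (20,16,c); (20,17,c); (21,15,c); (21,16,c); (21,17,c); (25,3,c); (25,22,c); (25,24,c); (26,5,c); (26,22,c); (26,23,c); (27,9,c); (27,23,c); (27,24,c); (28,22,c); (28,23,c); (28,24,c)
final:
nodes: 0:vx, 2:vx, 3:vx, 5:vx, 6:vx, 8:vx, 9:vx, 14:tri, 15:vx, 16:vx, 17:vx, 18:tri, 19:tri, 20:tri, 21:tri, 22:vx, 23:vx, 24:vx, 25:tri, 26:tri, 27:tri, 28:tri
edges: (14,0,c); (14,2,c); (14,3,c); (18,6,c); (18,15,c); (18,17,c); (19,8,c); (19,15,c); (19,16,c); (20,9,c); (20,16,c); (20,17,c); (21,15,c); (21,16,c); (21,17,c); (25,3,c); (25,22,c); (25,24,c); (26,5,c); (26,22,c); (26,23,c); (27,9,c); (27,23,c); (27,24,c); (28,22,c); (28,23,c); (28,24,c)


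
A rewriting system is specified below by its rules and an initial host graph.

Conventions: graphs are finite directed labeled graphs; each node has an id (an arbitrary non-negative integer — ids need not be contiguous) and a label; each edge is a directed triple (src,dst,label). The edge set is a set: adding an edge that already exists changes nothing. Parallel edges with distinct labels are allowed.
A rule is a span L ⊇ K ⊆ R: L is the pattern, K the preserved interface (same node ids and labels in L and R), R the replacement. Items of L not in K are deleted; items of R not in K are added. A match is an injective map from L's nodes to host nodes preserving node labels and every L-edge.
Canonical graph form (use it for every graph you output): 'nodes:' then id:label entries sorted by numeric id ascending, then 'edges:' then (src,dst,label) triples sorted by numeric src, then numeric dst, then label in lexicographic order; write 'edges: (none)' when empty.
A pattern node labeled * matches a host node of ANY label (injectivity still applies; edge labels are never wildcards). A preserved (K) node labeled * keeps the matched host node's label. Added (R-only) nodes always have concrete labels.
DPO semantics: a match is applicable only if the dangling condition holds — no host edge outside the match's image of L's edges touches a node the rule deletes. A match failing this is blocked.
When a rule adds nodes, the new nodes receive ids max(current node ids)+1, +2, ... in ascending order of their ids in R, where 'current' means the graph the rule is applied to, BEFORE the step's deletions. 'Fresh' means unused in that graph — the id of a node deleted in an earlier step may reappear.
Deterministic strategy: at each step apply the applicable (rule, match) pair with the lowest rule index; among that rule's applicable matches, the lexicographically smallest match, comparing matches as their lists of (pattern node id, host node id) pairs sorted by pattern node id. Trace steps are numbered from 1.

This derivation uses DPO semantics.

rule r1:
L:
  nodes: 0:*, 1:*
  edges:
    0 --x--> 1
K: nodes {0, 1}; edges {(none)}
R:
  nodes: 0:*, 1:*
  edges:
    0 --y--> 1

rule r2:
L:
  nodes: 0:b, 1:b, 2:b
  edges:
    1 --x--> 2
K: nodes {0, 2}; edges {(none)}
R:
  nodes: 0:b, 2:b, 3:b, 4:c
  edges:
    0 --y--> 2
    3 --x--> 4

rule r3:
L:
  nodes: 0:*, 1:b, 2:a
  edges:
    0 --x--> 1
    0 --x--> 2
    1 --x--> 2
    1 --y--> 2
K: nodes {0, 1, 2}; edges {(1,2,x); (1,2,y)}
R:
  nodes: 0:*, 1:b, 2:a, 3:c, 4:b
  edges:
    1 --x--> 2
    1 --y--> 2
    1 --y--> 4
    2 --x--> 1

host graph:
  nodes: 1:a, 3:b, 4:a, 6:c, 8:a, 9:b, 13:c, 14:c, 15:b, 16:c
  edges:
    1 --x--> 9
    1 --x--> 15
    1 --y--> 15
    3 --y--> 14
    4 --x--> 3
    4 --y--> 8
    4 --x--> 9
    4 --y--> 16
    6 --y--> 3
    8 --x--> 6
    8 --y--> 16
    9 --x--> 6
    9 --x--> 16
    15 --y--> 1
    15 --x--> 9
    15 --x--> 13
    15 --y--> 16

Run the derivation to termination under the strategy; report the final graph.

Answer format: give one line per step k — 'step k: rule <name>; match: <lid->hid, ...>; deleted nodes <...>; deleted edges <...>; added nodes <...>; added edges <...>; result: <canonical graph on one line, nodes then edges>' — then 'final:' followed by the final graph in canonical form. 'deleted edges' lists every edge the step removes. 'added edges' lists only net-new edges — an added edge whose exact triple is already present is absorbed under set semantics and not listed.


step 1: rule r1; match: 0->1, 1->9; deleted nodes (none); deleted edges (1,9,x); added nodes (none); added edges (1,9,y); result: nodes: 1:a, 3:b, 4:a, 6:c, 8:a, 9:b, 13:c, 14:c, 15:b, 16:c edges: (1,9,y); (1,15,x); (1,15,y); (3,14,y); (4,3,x); (4,8,y); (4,9,x); (4,16,y); (6,3,y); (8,6,x); (8,16,y); (9,6,x); (9,16,x); (15,1,y); (15,9,x); (15,13,x); (15,16,y)
step 2: rule r1; match: 0->1, 1->15; deleted nodes (none); deleted edges (1,15,x); added nodes (none); added edges (none); result: nodes: 1:a, 3:b, 4:a, 6:c, 8:a, 9:b, 13:c, 14:c, 15:b, 16:c edges: (1,9,y); (1,15,y); (3,14,y); (4,3,x); (4,8,y); (4,9,x); (4,16,y); (6,3,y); (8,6,x); (8,16,y); (9,6,x); (9,16,x); (15,1,y); (15,9,x); (15,13,x); (15,16,y)
step 3: rule r1; match: 0->4, 1->3; deleted nodes (none); deleted edges (4,3,x); added nodes (none); added edges (4,3,y); result: nodes: 1:a, 3:b, 4:a, 6:c, 8:a, 9:b, 13:c, 14:c, 15:b, 16:c edges: (1,9,y); (1,15,y); (3,14,y); (4,3,y); (4,8,y); (4,9,x); (4,16,y); (6,3,y); (8,6,x); (8,16,y); (9,6,x); (9,16,x); (15,1,y); (15,9,x); (15,13,x); (15,16,y)
step 4: rule r1; match: 0->4, 1->9; deleted nodes (none); deleted edges (4,9,x); added nodes (none); added edges (4,9,y); result: nodes: 1:a, 3:b, 4:a, 6:c, 8:a, 9:b, 13:c, 14:c, 15:b, 16:c edges: (1,9,y); (1,15,y); (3,14,y); (4,3,y); (4,8,y); (4,9,y); (4,16,y); (6,3,y); (8,6,x); (8,16,y); (9,6,x); (9,16,x); (15,1,y); (15,9,x); (15,13,x); (15,16,y)
step 5: rule r1; match: 0->8, 1->6; deleted nodes (none); deleted edges (8,6,x); added nodes (none); added edges (8,6,y); result: nodes: 1:a, 3:b, 4:a, 6:c, 8:a, 9:b, 13:c, 14:c, 15:b, 16:c edges: (1,9,y); (1,15,y); (3,14,y); (4,3,y); (4,8,y); (4,9,y); (4,16,y); (6,3,y); (8,6,y); (8,16,y); (9,6,x); (9,16,x); (15,1,y); (15,9,x); (15,13,x); (15,16,y)
step 6: rule r1; match: 0->9, 1->6; deleted nodes (none); deleted edges (9,6,x); added nodes (none); added edges (9,6,y); result: nodes: 1:a, 3:b, 4:a, 6:c, 8:a, 9:b, 13:c, 14:c, 15:b, 16:c edges: (1,9,y); (1,15,y); (3,14,y); (4,3,y); (4,8,y); (4,9,y); (4,16,y); (6,3,y); (8,6,y); (8,16,y); (9,6,y); (9,16,x); (15,1,y); (15,9,x); (15,13,x); (15,16,y)
step 7: rule r1; match: 0->9, 1->16; deleted nodes (none); deleted edges (9,16,x); added nodes (none); added edges (9,16,y); result: nodes: 1:a, 3:b, 4:a, 6:c, 8:a, 9:b, 13:c, 14:c, 15:b, 16:c edges: (1,9,y); (1,15,y); (3,14,y); (4,3,y); (4,8,y); (4,9,y); (4,16,y); (6,3,y); (8,6,y); (8,16,y); (9,6,y); (9,16,y); (15,1,y); (15,9,x); (15,13,x); (15,16,y)
step 8: rule r1; match: 0->15, 1->9; deleted nodes (none); deleted edges (15,9,x); added nodes (none); added edges (15,9,y); result: nodes: 1:a, 3:b, 4:a, 6:c, 8:a, 9:b, 13:c, 14:c, 15:b, 16:c edges: (1,9,y); (1,15,y); (3,14,y); (4,3,y); (4,8,y); (4,9,y); (4,16,y); (6,3,y); (8,6,y); (8,16,y); (9,6,y); (9,16,y); (15,1,y); (15,9,y); (15,13,x); (15,16,y)
step 9: rule r1; match: 0->15, 1->13; deleted nodes (none); deleted edges (15,13,x); added nodes (none); added edges (15,13,y); result: nodes: 1:a, 3:b, 4:a, 6:c, 8:a, 9:b, 13:c, 14:c, 15:b, 16:c edges: (1,9,y); (1,15,y); (3,14,y); (4,3,y); (4,8,y); (4,9,y); (4,16,y); (6,3,y); (8,6,y); (8,16,y); (9,6,y); (9,16,y); (15,1,y); (15,9,y); (15,13,y); (15,16,y)
final:
nodes: 1:a, 3:b, 4:a, 6:c, 8:a, 9:b, 13:c, 14:c, 15:b, 16:c
edges: (1,9,y); (1,15,y); (3,14,y); (4,3,y); (4,8,y); (4,9,y); (4,16,y); (6,3,y); (8,6,y); (8,16,y); (9,6,y); (9,16,y); (15,1,y); (15,9,y); (15,13,y); (15,16,y)


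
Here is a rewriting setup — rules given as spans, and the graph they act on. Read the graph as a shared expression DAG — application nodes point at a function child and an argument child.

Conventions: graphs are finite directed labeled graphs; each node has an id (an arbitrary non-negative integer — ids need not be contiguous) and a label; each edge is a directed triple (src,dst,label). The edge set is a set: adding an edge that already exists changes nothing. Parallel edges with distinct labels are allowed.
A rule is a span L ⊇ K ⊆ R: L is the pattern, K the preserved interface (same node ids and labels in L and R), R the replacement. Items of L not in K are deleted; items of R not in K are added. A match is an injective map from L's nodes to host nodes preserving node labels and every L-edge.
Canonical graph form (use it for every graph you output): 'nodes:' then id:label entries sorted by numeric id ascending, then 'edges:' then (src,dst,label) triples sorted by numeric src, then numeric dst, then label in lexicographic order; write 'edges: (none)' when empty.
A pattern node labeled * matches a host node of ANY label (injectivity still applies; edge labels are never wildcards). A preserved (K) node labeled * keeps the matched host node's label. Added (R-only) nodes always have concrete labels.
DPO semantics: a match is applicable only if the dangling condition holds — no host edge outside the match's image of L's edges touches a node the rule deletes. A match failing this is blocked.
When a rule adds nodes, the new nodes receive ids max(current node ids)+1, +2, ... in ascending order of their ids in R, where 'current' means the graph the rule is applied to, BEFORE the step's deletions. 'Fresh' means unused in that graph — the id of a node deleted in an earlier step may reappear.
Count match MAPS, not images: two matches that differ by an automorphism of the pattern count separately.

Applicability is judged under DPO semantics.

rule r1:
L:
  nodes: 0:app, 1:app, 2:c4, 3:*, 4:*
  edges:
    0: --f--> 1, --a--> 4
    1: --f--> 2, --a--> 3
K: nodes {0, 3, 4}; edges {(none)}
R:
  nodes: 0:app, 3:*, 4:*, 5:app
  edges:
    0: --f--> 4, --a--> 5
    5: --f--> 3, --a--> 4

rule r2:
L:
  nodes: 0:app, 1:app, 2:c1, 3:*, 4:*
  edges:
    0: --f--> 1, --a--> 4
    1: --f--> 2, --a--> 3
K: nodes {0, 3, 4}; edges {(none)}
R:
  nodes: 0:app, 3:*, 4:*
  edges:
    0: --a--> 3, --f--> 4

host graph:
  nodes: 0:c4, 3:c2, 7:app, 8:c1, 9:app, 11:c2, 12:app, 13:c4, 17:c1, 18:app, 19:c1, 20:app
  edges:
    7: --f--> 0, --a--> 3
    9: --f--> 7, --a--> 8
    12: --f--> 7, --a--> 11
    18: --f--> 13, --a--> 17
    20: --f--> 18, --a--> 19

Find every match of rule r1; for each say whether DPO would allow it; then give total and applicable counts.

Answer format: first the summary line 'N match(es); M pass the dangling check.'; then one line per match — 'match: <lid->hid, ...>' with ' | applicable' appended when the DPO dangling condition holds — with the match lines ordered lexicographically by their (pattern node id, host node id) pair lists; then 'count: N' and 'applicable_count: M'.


3 match(es); 1 pass the dangling check.
match: 0->9, 1->7, 2->0, 3->3, 4->8
match: 0->12, 1->7, 2->0, 3->3, 4->11
match: 0->20, 1->18, 2->13, 3->17, 4->19 | applicable
count: 3
applicable_count: 1


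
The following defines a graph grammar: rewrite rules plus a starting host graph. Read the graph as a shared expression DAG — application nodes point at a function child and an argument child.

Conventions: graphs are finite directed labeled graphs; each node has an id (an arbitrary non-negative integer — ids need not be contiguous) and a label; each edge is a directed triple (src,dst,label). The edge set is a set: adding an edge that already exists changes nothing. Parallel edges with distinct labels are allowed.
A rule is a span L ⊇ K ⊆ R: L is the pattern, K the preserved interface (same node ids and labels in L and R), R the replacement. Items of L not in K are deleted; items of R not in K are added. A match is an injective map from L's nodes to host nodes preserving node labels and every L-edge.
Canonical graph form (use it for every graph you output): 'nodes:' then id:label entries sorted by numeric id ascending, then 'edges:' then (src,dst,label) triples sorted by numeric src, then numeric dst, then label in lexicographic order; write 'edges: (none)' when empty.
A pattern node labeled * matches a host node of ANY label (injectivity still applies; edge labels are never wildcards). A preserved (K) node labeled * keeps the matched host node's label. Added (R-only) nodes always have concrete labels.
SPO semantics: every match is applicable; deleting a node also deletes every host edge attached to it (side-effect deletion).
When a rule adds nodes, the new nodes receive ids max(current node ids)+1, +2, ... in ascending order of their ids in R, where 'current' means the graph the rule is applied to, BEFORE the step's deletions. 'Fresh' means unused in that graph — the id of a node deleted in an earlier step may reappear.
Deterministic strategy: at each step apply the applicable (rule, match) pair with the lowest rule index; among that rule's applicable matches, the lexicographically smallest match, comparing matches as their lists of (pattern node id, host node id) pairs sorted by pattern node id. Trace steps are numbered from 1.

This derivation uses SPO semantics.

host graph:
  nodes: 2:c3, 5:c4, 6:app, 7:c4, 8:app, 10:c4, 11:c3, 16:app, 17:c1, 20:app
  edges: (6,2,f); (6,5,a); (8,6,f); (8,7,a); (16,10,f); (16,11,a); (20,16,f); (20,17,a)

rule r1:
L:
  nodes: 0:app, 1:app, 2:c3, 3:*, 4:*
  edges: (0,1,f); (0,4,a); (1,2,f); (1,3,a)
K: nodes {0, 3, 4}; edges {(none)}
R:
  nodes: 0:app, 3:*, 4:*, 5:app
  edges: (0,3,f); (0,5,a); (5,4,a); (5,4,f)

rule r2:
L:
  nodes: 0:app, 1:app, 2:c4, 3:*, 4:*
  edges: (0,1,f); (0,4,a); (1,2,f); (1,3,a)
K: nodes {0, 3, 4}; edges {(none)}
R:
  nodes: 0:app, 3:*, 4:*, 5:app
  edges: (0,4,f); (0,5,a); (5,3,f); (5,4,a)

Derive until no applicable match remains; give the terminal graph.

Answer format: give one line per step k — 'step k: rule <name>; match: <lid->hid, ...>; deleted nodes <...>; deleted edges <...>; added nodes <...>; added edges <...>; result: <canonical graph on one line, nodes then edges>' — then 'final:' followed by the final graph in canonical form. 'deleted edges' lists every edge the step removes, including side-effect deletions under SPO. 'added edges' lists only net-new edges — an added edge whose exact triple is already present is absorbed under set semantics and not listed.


step 1: rule r1; match: 0->8, 1->6, 2->2, 3->5, 4->7; deleted nodes 2, 6; deleted edges (6,2,f); (6,5,a); (8,6,f); (8,7,a); added nodes 21; added edges (8,5,f); (8,21,a); (21,7,a); (21,7,f); result: nodes: 5:c4, 7:c4, 8:app, 10:c4, 11:c3, 16:app, 17:c1, 20:app, 21:app edges: (8,5,f); (8,21,a); (16,10,f); (16,11,a); (20,16,f); (20,17,a); (21,7,a); (21,7,f)
step 2: rule r2; match: 0->20, 1->16, 2->10, 3->11, 4->17; deleted nodes 10, 16; deleted edges (16,10,f); (16,11,a); (20,16,f); (20,17,a); added nodes 22; added edges (20,17,f); (20,22,a); (22,11,f); (22,17,a); result: nodes: 5:c4, 7:c4, 8:app, 11:c3, 17:c1, 20:app, 21:app, 22:app edges: (8,5,f); (8,21,a); (20,17,f); (20,22,a); (21,7,a); (21,7,f); (22,11,f); (22,17,a)
final:
nodes: 5:c4, 7:c4, 8:app, 11:c3, 17:c1, 20:app, 21:app, 22:app
edges: (8,5,f); (8,21,a); (20,17,f); (20,22,a); (21,7,a); (21,7,f); (22,11,f); (22,17,a)


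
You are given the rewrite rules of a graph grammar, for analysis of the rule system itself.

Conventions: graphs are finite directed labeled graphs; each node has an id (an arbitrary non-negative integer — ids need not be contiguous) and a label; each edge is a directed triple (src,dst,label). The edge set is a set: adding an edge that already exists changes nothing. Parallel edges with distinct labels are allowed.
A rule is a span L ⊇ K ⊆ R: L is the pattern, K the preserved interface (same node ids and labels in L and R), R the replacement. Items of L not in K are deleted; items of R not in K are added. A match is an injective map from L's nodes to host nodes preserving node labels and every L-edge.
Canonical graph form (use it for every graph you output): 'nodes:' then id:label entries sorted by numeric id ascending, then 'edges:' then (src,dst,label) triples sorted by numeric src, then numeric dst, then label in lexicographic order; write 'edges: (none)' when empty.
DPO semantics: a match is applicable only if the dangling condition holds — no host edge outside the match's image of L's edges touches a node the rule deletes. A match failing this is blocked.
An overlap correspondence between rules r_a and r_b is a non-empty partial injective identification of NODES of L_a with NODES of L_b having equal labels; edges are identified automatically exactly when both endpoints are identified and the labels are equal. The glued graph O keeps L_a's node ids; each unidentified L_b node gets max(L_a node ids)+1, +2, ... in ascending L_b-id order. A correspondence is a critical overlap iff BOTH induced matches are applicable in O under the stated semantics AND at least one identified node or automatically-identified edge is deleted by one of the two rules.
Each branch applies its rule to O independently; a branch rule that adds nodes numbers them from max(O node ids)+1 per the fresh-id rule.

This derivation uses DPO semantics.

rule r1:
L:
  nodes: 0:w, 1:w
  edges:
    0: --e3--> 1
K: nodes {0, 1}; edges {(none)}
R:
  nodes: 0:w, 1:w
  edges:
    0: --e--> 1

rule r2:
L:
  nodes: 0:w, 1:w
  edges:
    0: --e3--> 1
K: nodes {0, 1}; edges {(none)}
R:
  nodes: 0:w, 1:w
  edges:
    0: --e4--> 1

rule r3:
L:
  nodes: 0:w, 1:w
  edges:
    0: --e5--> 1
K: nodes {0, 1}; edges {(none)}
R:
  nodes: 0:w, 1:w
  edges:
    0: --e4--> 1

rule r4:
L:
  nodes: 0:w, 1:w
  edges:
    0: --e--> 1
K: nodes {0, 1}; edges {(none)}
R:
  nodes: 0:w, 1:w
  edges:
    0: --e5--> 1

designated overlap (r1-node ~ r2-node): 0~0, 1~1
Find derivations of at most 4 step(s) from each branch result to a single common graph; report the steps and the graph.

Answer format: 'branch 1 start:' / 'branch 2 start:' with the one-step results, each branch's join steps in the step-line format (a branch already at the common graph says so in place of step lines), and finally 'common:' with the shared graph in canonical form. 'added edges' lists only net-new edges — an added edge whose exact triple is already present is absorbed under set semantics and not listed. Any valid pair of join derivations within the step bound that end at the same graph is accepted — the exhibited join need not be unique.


branch 1 start:
nodes: 0:w, 1:w
edges: (0,1,e)
branch 2 start:
nodes: 0:w, 1:w
edges: (0,1,e4)
branch 1 step 1: rule r4; match: 0->0, 1->1; deleted nodes (none); deleted edges (0,1,e); added nodes (none); added edges (0,1,e5); result: nodes: 0:w, 1:w edges: (0,1,e5)
branch 1 step 2: rule r3; match: 0->0, 1->1; deleted nodes (none); deleted edges (0,1,e5); added nodes (none); added edges (0,1,e4); result: nodes: 0:w, 1:w edges: (0,1,e4)
branch 2: already at the common graph (0 steps)
common:
nodes: 0:w, 1:w
edges: (0,1,e4)


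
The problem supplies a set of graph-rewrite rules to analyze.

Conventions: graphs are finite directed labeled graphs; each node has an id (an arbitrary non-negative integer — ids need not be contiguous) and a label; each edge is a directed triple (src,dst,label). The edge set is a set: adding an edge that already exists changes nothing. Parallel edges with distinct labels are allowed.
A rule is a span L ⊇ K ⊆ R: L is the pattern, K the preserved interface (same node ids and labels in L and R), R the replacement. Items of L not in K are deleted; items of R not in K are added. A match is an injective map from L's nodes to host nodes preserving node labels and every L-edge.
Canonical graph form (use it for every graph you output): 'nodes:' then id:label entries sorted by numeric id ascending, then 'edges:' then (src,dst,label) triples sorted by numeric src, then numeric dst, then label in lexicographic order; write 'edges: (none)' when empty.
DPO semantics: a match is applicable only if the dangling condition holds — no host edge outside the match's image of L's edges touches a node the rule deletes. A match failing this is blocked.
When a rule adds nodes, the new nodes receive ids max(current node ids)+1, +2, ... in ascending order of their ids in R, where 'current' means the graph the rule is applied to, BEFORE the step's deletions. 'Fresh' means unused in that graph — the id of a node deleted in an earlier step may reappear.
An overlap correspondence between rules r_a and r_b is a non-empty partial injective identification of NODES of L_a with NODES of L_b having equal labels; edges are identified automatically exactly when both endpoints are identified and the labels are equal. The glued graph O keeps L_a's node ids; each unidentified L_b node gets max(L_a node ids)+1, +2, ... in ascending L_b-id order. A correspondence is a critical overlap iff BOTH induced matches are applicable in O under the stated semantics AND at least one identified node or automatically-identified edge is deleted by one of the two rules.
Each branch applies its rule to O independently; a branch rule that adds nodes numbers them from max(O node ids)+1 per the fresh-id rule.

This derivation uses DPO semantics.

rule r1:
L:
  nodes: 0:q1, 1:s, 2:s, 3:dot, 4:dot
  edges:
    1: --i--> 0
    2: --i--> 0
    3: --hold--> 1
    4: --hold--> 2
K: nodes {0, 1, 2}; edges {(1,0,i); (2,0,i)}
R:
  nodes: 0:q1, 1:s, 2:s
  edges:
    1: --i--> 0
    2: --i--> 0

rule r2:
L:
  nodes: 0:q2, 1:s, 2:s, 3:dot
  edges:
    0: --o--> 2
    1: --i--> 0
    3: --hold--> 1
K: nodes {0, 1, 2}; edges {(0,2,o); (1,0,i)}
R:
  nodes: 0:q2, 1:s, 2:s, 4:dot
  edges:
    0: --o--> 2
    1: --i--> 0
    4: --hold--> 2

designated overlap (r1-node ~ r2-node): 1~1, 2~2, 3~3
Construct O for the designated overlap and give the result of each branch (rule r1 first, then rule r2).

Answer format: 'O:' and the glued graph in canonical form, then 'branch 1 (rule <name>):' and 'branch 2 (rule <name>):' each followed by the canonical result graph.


O:
nodes: 0:q1, 1:s, 2:s, 3:dot, 4:dot, 5:q2
edges: (1,0,i); (1,5,i); (2,0,i); (3,1,hold); (4,2,hold); (5,2,o)
branch 1 (rule r1):
nodes: 0:q1, 1:s, 2:s, 5:q2
edges: (1,0,i); (1,5,i); (2,0,i); (5,2,o)
branch 2 (rule r2):
nodes: 0:q1, 1:s, 2:s, 4:dot, 5:q2, 6:dot
edges: (1,0,i); (1,5,i); (2,0,i); (4,2,hold); (5,2,o); (6,2,hold)
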